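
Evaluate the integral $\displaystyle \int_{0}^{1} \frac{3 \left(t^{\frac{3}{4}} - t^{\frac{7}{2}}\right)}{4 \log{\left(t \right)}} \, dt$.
$- \frac{3 \log{\left(3 \right)}}{2} - \frac{3 \log{\left(2 \right)}}{4} + \frac{3 \log{\left(7 \right)}}{4}$

Introduce a parameter $a$ in the exponent: let $I(a) = \int_{0}^{1} \frac{3 \left(t^{\frac{3}{4}} - t^{a}\right)}{4 \log{\left(t \right)}} \, dt$.

Since $\dfrac{\partial}{\partial a}\,t^{a} = t^{a} \ln t$, the $\ln t$ in the denominator cancels and
$$\frac{dI}{da} = \int_{0}^{1} - \frac{3}{4} t^{a} \, dt = - \frac{3}{4} \left[\frac{t^{a+1}}{a+1}\right]_0^1 = - \frac{3}{4 a + 4}.$$

Integrating with respect to $a$ gives $I(a) = - \frac{3 \log{\left(a + 1 \right)}}{4} - \frac{3 \log{\left(2 \right)}}{2} + \frac{3 \log{\left(7 \right)}}{4} + C$.

At $a = \frac{3}{4}$ the integrand is identically $0$, so $I(\frac{3}{4}) = 0$. The closed form gives $0$, hence $C = 0$.

Setting $a = \frac{7}{2}$:
$$I = - \frac{3 \log{\left(3 \right)}}{2} - \frac{3 \log{\left(2 \right)}}{4} + \frac{3 \log{\left(7 \right)}}{4}.$$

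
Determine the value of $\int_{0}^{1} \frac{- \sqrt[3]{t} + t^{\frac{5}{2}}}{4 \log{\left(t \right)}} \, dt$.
$\log{\left(\frac{\sqrt[4]{42}}{2} \right)}$

Consider the one-parameter family: let $I(a) = \int_{0}^{1} \frac{- \sqrt[3]{t} + t^{a}}{4 \log{\left(t \right)}} \, dt$.

Since $\dfrac{\partial}{\partial a}\,t^{a} = t^{a} \ln t$, the $\ln t$ in the denominator cancels and
$$\frac{dI}{da} = \int_{0}^{1} \frac{1}{4} t^{a} \, dt = \frac{1}{4} \left[\frac{t^{a+1}}{a+1}\right]_0^1 = \frac{1}{4 \left(a + 1\right)}.$$

Integrating with respect to $a$ gives $I(a) = \frac{\log{\left(a + 1 \right)}}{4} - \frac{\log{\left(2 \right)}}{2} + \frac{\log{\left(3 \right)}}{4} + C$.

At $a = \frac{1}{3}$ the integrand is identically $0$, so $I(\frac{1}{3}) = 0$. The closed form gives $0$, hence $C = 0$.

Setting $a = \frac{5}{2}$:
$$I = \log{\left(\frac{\sqrt[4]{42}}{2} \right)}.$$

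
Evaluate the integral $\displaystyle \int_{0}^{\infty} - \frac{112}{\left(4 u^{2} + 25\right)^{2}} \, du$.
$- \frac{14 \pi}{125}$

Start from the standard arctangent integral
$$J(a) = \int_{0}^{\infty} - \frac{7}{a^{2} + u^{2}} \, du = - \frac{7 \pi}{2 a}.$$

Differentiating under the integral sign with respect to $a$,
$$\frac{dJ}{da} = \int_{0}^{\infty} \frac{14 a}{\left(a^{2} + u^{2}\right)^{2}} \, du = \frac{7 \pi}{2 a^{2}},$$
so $\int_{0}^{\infty} - \frac{7}{\left(a^{2} + u^{2}\right)^{2}} \, du = - \frac{7 \pi}{4 a^{3}}$.

Setting $a = \frac{5}{2}$:
$$I = - \frac{14 \pi}{125}.$$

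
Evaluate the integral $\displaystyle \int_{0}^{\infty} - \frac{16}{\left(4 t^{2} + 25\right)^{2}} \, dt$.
$- \frac{2 \pi}{125}$

Recall the elementary integral
$$J(a) = \int_{0}^{\infty} - \frac{1}{a^{2} + t^{2}} \, dt = - \frac{\pi}{2 a}.$$

Differentiating under the integral sign with respect to $a$,
$$\frac{dJ}{da} = \int_{0}^{\infty} \frac{2 a}{\left(a^{2} + t^{2}\right)^{2}} \, dt = \frac{\pi}{2 a^{2}},$$
so $\int_{0}^{\infty} - \frac{1}{\left(a^{2} + t^{2}\right)^{2}} \, dt = - \frac{\pi}{4 a^{3}}$.

Setting $a = \frac{5}{2}$:
$$I = - \frac{2 \pi}{125}.$$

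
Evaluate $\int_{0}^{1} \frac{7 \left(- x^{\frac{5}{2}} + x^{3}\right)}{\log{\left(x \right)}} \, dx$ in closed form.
$\log{\left(\frac{2097152}{823543} \right)}$

Introduce a parameter $a$ in the exponent: let $I(a) = \int_{0}^{1} \frac{7 \left(- x^{\frac{5}{2}} + x^{a}\right)}{\log{\left(x \right)}} \, dx$.

Since $\dfrac{\partial}{\partial a}\,x^{a} = x^{a} \ln x$, the $\ln x$ in the denominator cancels and
$$\frac{dI}{da} = \int_{0}^{1} 7 x^{a} \, dx = 7 \left[\frac{x^{a+1}}{a+1}\right]_0^1 = \frac{7}{a + 1}.$$

Integrating with respect to $a$ gives $I(a) = \log{\left(\frac{128 \left(a + 1\right)^{7}}{823543} \right)} + C$.

At $a = \frac{5}{2}$ the integrand is identically $0$, so $I(\frac{5}{2}) = 0$. The closed form gives $0$, hence $C = 0$.

Setting $a = 3$:
$$I = \log{\left(\frac{2097152}{823543} \right)}.$$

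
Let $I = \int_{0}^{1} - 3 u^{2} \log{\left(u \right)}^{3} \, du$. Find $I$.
$\frac{2}{9}$

Begin with the known integral
$$J(a) = \int_{0}^{1} - 3 u^{a} \, du = - \frac{3}{a + 1}.$$

Differentiating under the integral sign brings down a factor of $\ln u$:
$$\frac{dJ}{da} = \int_{0}^{1} - 3 u^{a} \log{\left(u \right)} \, du = \frac{3}{\left(a + 1\right)^{2}}.$$

Repeating $3$ times in total — each differentiation brings down another $\ln u$ — gives
$$\frac{d^{3}J}{da^{3}} = \int_{0}^{1} - 3 u^{a} \log{\left(u \right)}^{3} \, du = \frac{18}{\left(a + 1\right)^{4}},$$
and the integrand here is exactly the target integrand, so $I = \frac{18}{\left(a + 1\right)^{4}}$.

Setting $a = 2$:
$$I = \frac{2}{9}.$$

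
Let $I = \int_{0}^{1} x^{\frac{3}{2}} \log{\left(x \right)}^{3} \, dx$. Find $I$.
$- \frac{96}{625}$

Begin with the known integral
$$J(a) = \int_{0}^{1} x^{a} \, dx = \frac{1}{a + 1}.$$

Differentiating under the integral sign brings down a factor of $\ln x$:
$$\frac{dJ}{da} = \int_{0}^{1} x^{a} \log{\left(x \right)} \, dx = - \frac{1}{\left(a + 1\right)^{2}}.$$

Repeating $3$ times in total — each differentiation brings down another $\ln x$ — gives
$$\frac{d^{3}J}{da^{3}} = \int_{0}^{1} x^{a} \log{\left(x \right)}^{3} \, dx = - \frac{6}{\left(a + 1\right)^{4}},$$
and the integrand here is exactly the target integrand, so $I = - \frac{6}{\left(a + 1\right)^{4}}$.

Setting $a = \frac{3}{2}$:
$$I = - \frac{96}{625}.$$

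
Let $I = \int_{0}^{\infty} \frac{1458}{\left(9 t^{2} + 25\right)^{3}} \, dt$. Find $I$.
$\frac{729 \pi}{25000}$

Start from the standard arctangent integral
$$J(a) = \int_{0}^{\infty} \frac{2}{a^{2} + t^{2}} \, dt = \frac{\pi}{a}.$$

Differentiating under the integral sign with respect to $a$,
$$\frac{dJ}{da} = \int_{0}^{\infty} - \frac{4 a}{\left(a^{2} + t^{2}\right)^{2}} \, dt = - \frac{\pi}{a^{2}},$$
so $\int_{0}^{\infty} \frac{2}{\left(a^{2} + t^{2}\right)^{2}} \, dt = \frac{\pi}{2 a^{3}}$.

Repeating — each differentiation of $1/(t^2+a^2)^j$ produces $-2ja/(t^2+a^2)^{j+1}$ — and dividing through by $-2ja$ at each step yields, after $2$ differentiations in total,
$$\int_{0}^{\infty} \frac{2}{\left(a^{2} + t^{2}\right)^{3}} \, dt = \frac{3 \pi}{8 a^{5}}.$$

Setting $a = \frac{5}{3}$:
$$I = \frac{729 \pi}{25000}.$$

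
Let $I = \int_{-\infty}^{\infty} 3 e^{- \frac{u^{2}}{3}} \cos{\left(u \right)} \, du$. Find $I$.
$\frac{3 \sqrt{3} \sqrt{\pi}}{e^{\frac{3}{4}}}$

Define $I(b) = \int_{-\infty}^{\infty} 3 e^{- \frac{u^{2}}{3}} \cos{\left(b u \right)} \, du$.

Differentiating under the integral sign,
$$I'(b) = \int_{-\infty}^{\infty} - 3 u e^{- \frac{u^{2}}{3}} \sin{\left(b u \right)} \, du.$$

Integrate $\int_{-\infty}^{\infty} u \sin(b u)\, e^{- \frac{u^{2}}{3}}\, du$ by parts with $w = \sin(b u)$ and $dv = u\, e^{- \frac{u^{2}}{3}}\, du$, giving $v = - \frac{3 e^{- \frac{u^{2}}{3}}}{2}$. The boundary term vanishes and
$$\int_{-\infty}^{\infty} u \sin(b u)\, e^{- \frac{u^{2}}{3}}\, du = \frac{3 b}{2} \int_{-\infty}^{\infty} \cos(b u)\, e^{- \frac{u^{2}}{3}}\, du,$$
so $I'(b) = - \frac{3 b}{2}\, I(b)$.

This is a separable first-order ODE; solving with the initial condition $I(0) = \int_{-\infty}^{\infty} 3 e^{- \frac{u^{2}}{3}}\,du = 3 \sqrt{3} \sqrt{\pi}$ gives
$$I(b) = 3 \sqrt{3} \sqrt{\pi} e^{- \frac{3 b^{2}}{4}}.$$

Setting $b = 1$:
$$I = \frac{3 \sqrt{3} \sqrt{\pi}}{e^{\frac{3}{4}}}.$$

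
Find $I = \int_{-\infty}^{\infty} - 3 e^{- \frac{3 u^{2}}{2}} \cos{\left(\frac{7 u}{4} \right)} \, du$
$- \frac{\sqrt{6} \sqrt{\pi}}{e^{\frac{49}{96}}}$

Let $b$ denote the cosine frequency and define $I(b) = \int_{-\infty}^{\infty} - 3 e^{- \frac{3 u^{2}}{2}} \cos{\left(b u \right)} \, du$.

Differentiating under the integral sign,
$$I'(b) = \int_{-\infty}^{\infty} 3 u e^{- \frac{3 u^{2}}{2}} \sin{\left(b u \right)} \, du.$$

Integrate $\int_{-\infty}^{\infty} u \sin(b u)\, e^{- \frac{3 u^{2}}{2}}\, du$ by parts with $w = \sin(b u)$ and $dv = u\, e^{- \frac{3 u^{2}}{2}}\, du$, giving $v = - \frac{e^{- \frac{3 u^{2}}{2}}}{3}$. The boundary term vanishes and
$$\int_{-\infty}^{\infty} u \sin(b u)\, e^{- \frac{3 u^{2}}{2}}\, du = \frac{b}{3} \int_{-\infty}^{\infty} \cos(b u)\, e^{- \frac{3 u^{2}}{2}}\, du,$$
so $I'(b) = - \frac{b}{3}\, I(b)$.

This is a separable first-order ODE; solving with the initial condition $I(0) = \int_{-\infty}^{\infty} - 3 e^{- \frac{3 u^{2}}{2}}\,du = - \sqrt{6} \sqrt{\pi}$ gives
$$I(b) = - \sqrt{6} \sqrt{\pi} e^{- \frac{b^{2}}{6}}.$$

Setting $b = \frac{7}{4}$:
$$I = - \frac{\sqrt{6} \sqrt{\pi}}{e^{\frac{49}{96}}}.$$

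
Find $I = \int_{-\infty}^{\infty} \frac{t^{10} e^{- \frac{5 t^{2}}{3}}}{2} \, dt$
$\frac{45927 \sqrt{15} \sqrt{\pi}}{200000}$

Start from the elementary integral
$$J(a) = \int_{-\infty}^{\infty} \frac{e^{- a t^{2}}}{2} \, dt = \frac{\sqrt{\pi}}{2 \sqrt{a}}.$$

Differentiating under the integral sign brings down a factor of $(-t^2)$:
$$\frac{dJ}{da} = \int_{-\infty}^{\infty} - \frac{t^{2} e^{- a t^{2}}}{2} \, dt = - \frac{\sqrt{\pi}}{4 a^{\frac{3}{2}}}.$$

Repeating $5$ times in total — each differentiation brings down another $(-t^2)$ — gives
$$\frac{d^{5}J}{da^{5}} = \int_{-\infty}^{\infty} - \frac{t^{10} e^{- a t^{2}}}{2} \, dt = - \frac{945 \sqrt{\pi}}{64 a^{\frac{11}{2}}},$$
and the integrand here is $(-1)^{5}$ times the target integrand, so $I = (-1)^{5}\,\frac{d^{5}J}{da^{5}} = \frac{945 \sqrt{\pi}}{64 a^{\frac{11}{2}}}$.

Setting $a = \frac{5}{3}$:
$$I = \frac{45927 \sqrt{15} \sqrt{\pi}}{200000}.$$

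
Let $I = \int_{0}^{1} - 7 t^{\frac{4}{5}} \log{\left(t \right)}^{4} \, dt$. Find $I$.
$- \frac{175000}{19683}$

Begin with the known integral
$$J(a) = \int_{0}^{1} - 7 t^{a} \, dt = - \frac{7}{a + 1}.$$

Differentiating under the integral sign brings down a factor of $\ln t$:
$$\frac{dJ}{da} = \int_{0}^{1} - 7 t^{a} \log{\left(t \right)} \, dt = \frac{7}{\left(a + 1\right)^{2}}.$$

Repeating $4$ times in total — each differentiation brings down another $\ln t$ — gives
$$\frac{d^{4}J}{da^{4}} = \int_{0}^{1} - 7 t^{a} \log{\left(t \right)}^{4} \, dt = - \frac{168}{\left(a + 1\right)^{5}},$$
and the integrand here is exactly the target integrand, so $I = - \frac{168}{\left(a + 1\right)^{5}}$.

Setting $a = \frac{4}{5}$:
$$I = - \frac{175000}{19683}.$$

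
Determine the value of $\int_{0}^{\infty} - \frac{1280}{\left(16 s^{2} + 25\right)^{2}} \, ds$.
$- \frac{16 \pi}{25}$

Start from the standard arctangent integral
$$J(a) = \int_{0}^{\infty} - \frac{5}{a^{2} + s^{2}} \, ds = - \frac{5 \pi}{2 a}.$$

Differentiating under the integral sign with respect to $a$,
$$\frac{dJ}{da} = \int_{0}^{\infty} \frac{10 a}{\left(a^{2} + s^{2}\right)^{2}} \, ds = \frac{5 \pi}{2 a^{2}},$$
so $\int_{0}^{\infty} - \frac{5}{\left(a^{2} + s^{2}\right)^{2}} \, ds = - \frac{5 \pi}{4 a^{3}}$.

Setting $a = \frac{5}{4}$:
$$I = - \frac{16 \pi}{25}.$$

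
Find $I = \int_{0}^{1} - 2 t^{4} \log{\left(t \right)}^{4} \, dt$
$- \frac{48}{3125}$

Start from the elementary integral
$$J(a) = \int_{0}^{1} - 2 t^{a} \, dt = - \frac{2}{a + 1}.$$

Differentiating under the integral sign brings down a factor of $\ln t$:
$$\frac{dJ}{da} = \int_{0}^{1} - 2 t^{a} \log{\left(t \right)} \, dt = \frac{2}{\left(a + 1\right)^{2}}.$$

Repeating $4$ times in total — each differentiation brings down another $\ln t$ — gives
$$\frac{d^{4}J}{da^{4}} = \int_{0}^{1} - 2 t^{a} \log{\left(t \right)}^{4} \, dt = - \frac{48}{\left(a + 1\right)^{5}},$$
and the integrand here is exactly the target integrand, so $I = - \frac{48}{\left(a + 1\right)^{5}}$.

Setting $a = 4$:
$$I = - \frac{48}{3125}.$$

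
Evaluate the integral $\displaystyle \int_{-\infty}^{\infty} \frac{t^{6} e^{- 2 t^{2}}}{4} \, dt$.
$\frac{15 \sqrt{2} \sqrt{\pi}}{512}$

Begin with the known integral
$$J(a) = \int_{-\infty}^{\infty} \frac{e^{- a t^{2}}}{4} \, dt = \frac{\sqrt{\pi}}{4 \sqrt{a}}.$$

Differentiating under the integral sign brings down a factor of $(-t^2)$:
$$\frac{dJ}{da} = \int_{-\infty}^{\infty} - \frac{t^{2} e^{- a t^{2}}}{4} \, dt = - \frac{\sqrt{\pi}}{8 a^{\frac{3}{2}}}.$$

Repeating $3$ times in total — each differentiation brings down another $(-t^2)$ — gives
$$\frac{d^{3}J}{da^{3}} = \int_{-\infty}^{\infty} - \frac{t^{6} e^{- a t^{2}}}{4} \, dt = - \frac{15 \sqrt{\pi}}{32 a^{\frac{7}{2}}},$$
and the integrand here is $(-1)^{3}$ times the target integrand, so $I = (-1)^{3}\,\frac{d^{3}J}{da^{3}} = \frac{15 \sqrt{\pi}}{32 a^{\frac{7}{2}}}$.

Setting $a = 2$:
$$I = \frac{15 \sqrt{2} \sqrt{\pi}}{512}.$$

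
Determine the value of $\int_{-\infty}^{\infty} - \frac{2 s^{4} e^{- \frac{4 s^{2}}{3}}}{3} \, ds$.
$- \frac{9 \sqrt{3} \sqrt{\pi}}{64}$

Begin with the known integral
$$J(a) = \int_{-\infty}^{\infty} - \frac{2 e^{- a s^{2}}}{3} \, ds = - \frac{2 \sqrt{\pi}}{3 \sqrt{a}}.$$

Differentiating under the integral sign brings down a factor of $(-s^2)$:
$$\frac{dJ}{da} = \int_{-\infty}^{\infty} \frac{2 s^{2} e^{- a s^{2}}}{3} \, ds = \frac{\sqrt{\pi}}{3 a^{\frac{3}{2}}}.$$

Repeating twice in total — each differentiation brings down another $(-s^2)$ — gives
$$\frac{d^{2}J}{da^{2}} = \int_{-\infty}^{\infty} - \frac{2 s^{4} e^{- a s^{2}}}{3} \, ds = - \frac{\sqrt{\pi}}{2 a^{\frac{5}{2}}},$$
and the integrand here is exactly the target integrand, so $I = - \frac{\sqrt{\pi}}{2 a^{\frac{5}{2}}}$.

Setting $a = \frac{4}{3}$:
$$I = - \frac{9 \sqrt{3} \sqrt{\pi}}{64}.$$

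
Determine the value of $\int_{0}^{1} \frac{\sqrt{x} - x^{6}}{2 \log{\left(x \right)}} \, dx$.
$\log{\left(\frac{\sqrt{42}}{14} \right)}$

Consider the one-parameter family: let $I(a) = \int_{0}^{1} \frac{- x^{6} + x^{a}}{2 \log{\left(x \right)}} \, dx$.

Since $\dfrac{\partial}{\partial a}\,x^{a} = x^{a} \ln x$, the $\ln x$ in the denominator cancels and
$$\frac{dI}{da} = \int_{0}^{1} \frac{1}{2} x^{a} \, dx = \frac{1}{2} \left[\frac{x^{a+1}}{a+1}\right]_0^1 = \frac{1}{2 \left(a + 1\right)}.$$

Integrating with respect to $a$ gives $I(a) = \frac{\log{\left(a + 1 \right)}}{2} - \frac{\log{\left(7 \right)}}{2} + C$.

At $a = 6$ the integrand is identically $0$, so $I(6) = 0$. The closed form gives $0$, hence $C = 0$.

Setting $a = \frac{1}{2}$:
$$I = \log{\left(\frac{\sqrt{42}}{14} \right)}.$$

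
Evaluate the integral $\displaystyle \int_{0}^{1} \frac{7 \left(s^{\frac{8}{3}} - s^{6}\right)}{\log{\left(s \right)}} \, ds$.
$- \log{\left(\frac{1801088541}{19487171} \right)}$

Consider the one-parameter family: let $I(a) = \int_{0}^{1} \frac{7 \left(s^{\frac{8}{3}} - s^{a}\right)}{\log{\left(s \right)}} \, ds$.

Since $\dfrac{\partial}{\partial a}\,s^{a} = s^{a} \ln s$, the $\ln s$ in the denominator cancels and
$$\frac{dI}{da} = \int_{0}^{1} -7 s^{a} \, ds = -7 \left[\frac{s^{a+1}}{a+1}\right]_0^1 = - \frac{7}{a + 1}.$$

Integrating with respect to $a$ gives $I(a) = - \log{\left(\frac{2187 \left(a + 1\right)^{7}}{19487171} \right)} + C$.

At $a = \frac{8}{3}$ the integrand is identically $0$, so $I(\frac{8}{3}) = 0$. The closed form gives $0$, hence $C = 0$.

Setting $a = 6$:
$$I = - \log{\left(\frac{1801088541}{19487171} \right)}.$$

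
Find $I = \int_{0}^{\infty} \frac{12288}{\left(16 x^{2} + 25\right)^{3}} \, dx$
$\frac{576 \pi}{3125}$

Begin with the known result
$$J(a) = \int_{0}^{\infty} \frac{3}{a^{2} + x^{2}} \, dx = \frac{3 \pi}{2 a}.$$

Differentiating under the integral sign with respect to $a$,
$$\frac{dJ}{da} = \int_{0}^{\infty} - \frac{6 a}{\left(a^{2} + x^{2}\right)^{2}} \, dx = - \frac{3 \pi}{2 a^{2}},$$
so $\int_{0}^{\infty} \frac{3}{\left(a^{2} + x^{2}\right)^{2}} \, dx = \frac{3 \pi}{4 a^{3}}$.

Repeating — each differentiation of $1/(x^2+a^2)^j$ produces $-2ja/(x^2+a^2)^{j+1}$ — and dividing through by $-2ja$ at each step yields, after $2$ differentiations in total,
$$\int_{0}^{\infty} \frac{3}{\left(a^{2} + x^{2}\right)^{3}} \, dx = \frac{9 \pi}{16 a^{5}}.$$

Setting $a = \frac{5}{4}$:
$$I = \frac{576 \pi}{3125}.$$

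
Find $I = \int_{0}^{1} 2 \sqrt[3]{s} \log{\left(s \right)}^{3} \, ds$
$- \frac{243}{64}$

Start from the elementary integral
$$J(a) = \int_{0}^{1} 2 s^{a} \, ds = \frac{2}{a + 1}.$$

Differentiating under the integral sign brings down a factor of $\ln s$:
$$\frac{dJ}{da} = \int_{0}^{1} 2 s^{a} \log{\left(s \right)} \, ds = - \frac{2}{\left(a + 1\right)^{2}}.$$

Repeating $3$ times in total — each differentiation brings down another $\ln s$ — gives
$$\frac{d^{3}J}{da^{3}} = \int_{0}^{1} 2 s^{a} \log{\left(s \right)}^{3} \, ds = - \frac{12}{\left(a + 1\right)^{4}},$$
and the integrand here is exactly the target integrand, so $I = - \frac{12}{\left(a + 1\right)^{4}}$.

Setting $a = \frac{1}{3}$:
$$I = - \frac{243}{64}.$$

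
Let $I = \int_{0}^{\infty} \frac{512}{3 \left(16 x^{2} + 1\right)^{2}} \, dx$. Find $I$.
$\frac{32 \pi}{3}$

Recall the elementary integral
$$J(a) = \int_{0}^{\infty} \frac{2}{3 \left(a^{2} + x^{2}\right)} \, dx = \frac{\pi}{3 a}.$$

Differentiating under the integral sign with respect to $a$,
$$\frac{dJ}{da} = \int_{0}^{\infty} - \frac{4 a}{3 \left(a^{2} + x^{2}\right)^{2}} \, dx = - \frac{\pi}{3 a^{2}},$$
so $\int_{0}^{\infty} \frac{2}{3 \left(a^{2} + x^{2}\right)^{2}} \, dx = \frac{\pi}{6 a^{3}}$.

Setting $a = \frac{1}{4}$:
$$I = \frac{32 \pi}{3}.$$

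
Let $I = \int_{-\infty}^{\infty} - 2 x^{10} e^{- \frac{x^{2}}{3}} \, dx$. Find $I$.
$- \frac{229635 \sqrt{3} \sqrt{\pi}}{16}$

Consider the simpler parametrised integral
$$J(a) = \int_{-\infty}^{\infty} - 2 e^{- a x^{2}} \, dx = - \frac{2 \sqrt{\pi}}{\sqrt{a}}.$$

Differentiating under the integral sign brings down a factor of $(-x^2)$:
$$\frac{dJ}{da} = \int_{-\infty}^{\infty} 2 x^{2} e^{- a x^{2}} \, dx = \frac{\sqrt{\pi}}{a^{\frac{3}{2}}}.$$

Repeating $5$ times in total — each differentiation brings down another $(-x^2)$ — gives
$$\frac{d^{5}J}{da^{5}} = \int_{-\infty}^{\infty} 2 x^{10} e^{- a x^{2}} \, dx = \frac{945 \sqrt{\pi}}{16 a^{\frac{11}{2}}},$$
and the integrand here is $(-1)^{5}$ times the target integrand, so $I = (-1)^{5}\,\frac{d^{5}J}{da^{5}} = - \frac{945 \sqrt{\pi}}{16 a^{\frac{11}{2}}}$.

Setting $a = \frac{1}{3}$:
$$I = - \frac{229635 \sqrt{3} \sqrt{\pi}}{16}.$$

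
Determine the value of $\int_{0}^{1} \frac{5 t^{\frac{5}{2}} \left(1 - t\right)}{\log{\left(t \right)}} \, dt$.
$- \log{\left(\frac{59049}{16807} \right)}$

Consider the one-parameter family: let $I(a) = \int_{0}^{1} \frac{5 \left(t^{\frac{5}{2}} - t^{a}\right)}{\log{\left(t \right)}} \, dt$.

Since $\dfrac{\partial}{\partial a}\,t^{a} = t^{a} \ln t$, the $\ln t$ in the denominator cancels and
$$\frac{dI}{da} = \int_{0}^{1} -5 t^{a} \, dt = -5 \left[\frac{t^{a+1}}{a+1}\right]_0^1 = - \frac{5}{a + 1}.$$

Integrating with respect to $a$ gives $I(a) = - \log{\left(\frac{32 \left(a + 1\right)^{5}}{16807} \right)} + C$.

At $a = \frac{5}{2}$ the integrand is identically $0$, so $I(\frac{5}{2}) = 0$. The closed form gives $0$, hence $C = 0$.

Setting $a = \frac{7}{2}$:
$$I = - \log{\left(\frac{59049}{16807} \right)}.$$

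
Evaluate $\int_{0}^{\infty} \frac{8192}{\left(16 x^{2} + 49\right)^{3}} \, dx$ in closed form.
$\frac{384 \pi}{16807}$

Recall the elementary integral
$$J(a) = \int_{0}^{\infty} \frac{2}{a^{2} + x^{2}} \, dx = \frac{\pi}{a}.$$

Differentiating under the integral sign with respect to $a$,
$$\frac{dJ}{da} = \int_{0}^{\infty} - \frac{4 a}{\left(a^{2} + x^{2}\right)^{2}} \, dx = - \frac{\pi}{a^{2}},$$
so $\int_{0}^{\infty} \frac{2}{\left(a^{2} + x^{2}\right)^{2}} \, dx = \frac{\pi}{2 a^{3}}$.

Repeating — each differentiation of $1/(x^2+a^2)^j$ produces $-2ja/(x^2+a^2)^{j+1}$ — and dividing through by $-2ja$ at each step yields, after $2$ differentiations in total,
$$\int_{0}^{\infty} \frac{2}{\left(a^{2} + x^{2}\right)^{3}} \, dx = \frac{3 \pi}{8 a^{5}}.$$

Setting $a = \frac{7}{4}$:
$$I = \frac{384 \pi}{16807}.$$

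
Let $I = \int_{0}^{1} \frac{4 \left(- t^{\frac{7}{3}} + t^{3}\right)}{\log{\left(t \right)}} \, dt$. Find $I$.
$\log{\left(\frac{1296}{625} \right)}$

Consider the one-parameter family: let $I(a) = \int_{0}^{1} \frac{4 \left(- t^{\frac{7}{3}} + t^{a}\right)}{\log{\left(t \right)}} \, dt$.

Since $\dfrac{\partial}{\partial a}\,t^{a} = t^{a} \ln t$, the $\ln t$ in the denominator cancels and
$$\frac{dI}{da} = \int_{0}^{1} 4 t^{a} \, dt = 4 \left[\frac{t^{a+1}}{a+1}\right]_0^1 = \frac{4}{a + 1}.$$

Integrating with respect to $a$ gives $I(a) = \log{\left(\frac{81 \left(a + 1\right)^{4}}{10000} \right)} + C$.

At $a = \frac{7}{3}$ the integrand is identically $0$, so $I(\frac{7}{3}) = 0$. The closed form gives $0$, hence $C = 0$.

Setting $a = 3$:
$$I = \log{\left(\frac{1296}{625} \right)}.$$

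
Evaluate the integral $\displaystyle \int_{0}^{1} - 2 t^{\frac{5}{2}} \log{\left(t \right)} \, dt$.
$\frac{8}{49}$

Begin with the known integral
$$J(a) = \int_{0}^{1} - 2 t^{a} \, dt = - \frac{2}{a + 1}.$$

Differentiating under the integral sign brings down a factor of $\ln t$:
$$\frac{dJ}{da} = \int_{0}^{1} - 2 t^{a} \log{\left(t \right)} \, dt = \frac{2}{\left(a + 1\right)^{2}}.$$

The integral on the left is $I$, so $I = \frac{2}{\left(a + 1\right)^{2}}$.

Setting $a = \frac{5}{2}$:
$$I = \frac{8}{49}.$$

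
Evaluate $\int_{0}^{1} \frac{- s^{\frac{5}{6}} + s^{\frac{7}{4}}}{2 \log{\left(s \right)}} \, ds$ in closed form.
$- \log{\left(2 \right)} + \frac{\log{\left(6 \right)}}{2}$

Introduce a parameter $a$ in the exponent: let $I(a) = \int_{0}^{1} \frac{- s^{\frac{5}{6}} + s^{a}}{2 \log{\left(s \right)}} \, ds$.

Since $\dfrac{\partial}{\partial a}\,s^{a} = s^{a} \ln s$, the $\ln s$ in the denominator cancels and
$$\frac{dI}{da} = \int_{0}^{1} \frac{1}{2} s^{a} \, ds = \frac{1}{2} \left[\frac{s^{a+1}}{a+1}\right]_0^1 = \frac{1}{2 \left(a + 1\right)}.$$

Integrating with respect to $a$ gives $I(a) = \log{\left(\frac{\sqrt{66} \sqrt{a + 1}}{11} \right)} + C$.

At $a = \frac{5}{6}$ the integrand is identically $0$, so $I(\frac{5}{6}) = 0$. The closed form gives $0$, hence $C = 0$.

Setting $a = \frac{7}{4}$:
$$I = - \log{\left(2 \right)} + \frac{\log{\left(6 \right)}}{2}.$$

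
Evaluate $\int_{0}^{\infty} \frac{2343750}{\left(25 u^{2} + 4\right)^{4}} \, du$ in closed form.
$\frac{1171875 \pi}{2048}$

Start from the standard arctangent integral
$$J(a) = \int_{0}^{\infty} \frac{6}{a^{2} + u^{2}} \, du = \frac{3 \pi}{a}.$$

Differentiating under the integral sign with respect to $a$,
$$\frac{dJ}{da} = \int_{0}^{\infty} - \frac{12 a}{\left(a^{2} + u^{2}\right)^{2}} \, du = - \frac{3 \pi}{a^{2}},$$
so $\int_{0}^{\infty} \frac{6}{\left(a^{2} + u^{2}\right)^{2}} \, du = \frac{3 \pi}{2 a^{3}}$.

Repeating — each differentiation of $1/(u^2+a^2)^j$ produces $-2ja/(u^2+a^2)^{j+1}$ — and dividing through by $-2ja$ at each step yields, after $3$ differentiations in total,
$$\int_{0}^{\infty} \frac{6}{\left(a^{2} + u^{2}\right)^{4}} \, du = \frac{15 \pi}{16 a^{7}}.$$

Setting $a = \frac{2}{5}$:
$$I = \frac{1171875 \pi}{2048}.$$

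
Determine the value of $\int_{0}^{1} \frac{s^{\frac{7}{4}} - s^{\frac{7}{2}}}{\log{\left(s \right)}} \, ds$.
$- \log{\left(18 \right)} + \log{\left(11 \right)}$

Replace the exponent $\frac{7}{2}$ by a parameter $a$: let $I(a) = \int_{0}^{1} \frac{s^{\frac{7}{4}} - s^{a}}{\log{\left(s \right)}} \, ds$.

Since $\dfrac{\partial}{\partial a}\,s^{a} = s^{a} \ln s$, the $\ln s$ in the denominator cancels and
$$\frac{dI}{da} = \int_{0}^{1} -1 s^{a} \, ds = -1 \left[\frac{s^{a+1}}{a+1}\right]_0^1 = - \frac{1}{a + 1}.$$

Integrating with respect to $a$ gives $I(a) = - \log{\left(\frac{4 a}{11} + \frac{4}{11} \right)} + C$.

At $a = \frac{7}{4}$ the integrand is identically $0$, so $I(\frac{7}{4}) = 0$. The closed form gives $0$, hence $C = 0$.

Setting $a = \frac{7}{2}$:
$$I = - \log{\left(18 \right)} + \log{\left(11 \right)}.$$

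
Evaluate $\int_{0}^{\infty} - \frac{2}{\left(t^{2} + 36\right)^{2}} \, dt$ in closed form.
$- \frac{\pi}{432}$

Recall the elementary integral
$$J(a) = \int_{0}^{\infty} - \frac{2}{a^{2} + t^{2}} \, dt = - \frac{\pi}{a}.$$

Differentiating under the integral sign with respect to $a$,
$$\frac{dJ}{da} = \int_{0}^{\infty} \frac{4 a}{\left(a^{2} + t^{2}\right)^{2}} \, dt = \frac{\pi}{a^{2}},$$
so $\int_{0}^{\infty} - \frac{2}{\left(a^{2} + t^{2}\right)^{2}} \, dt = - \frac{\pi}{2 a^{3}}$.

Setting $a = 6$:
$$I = - \frac{\pi}{432}.$$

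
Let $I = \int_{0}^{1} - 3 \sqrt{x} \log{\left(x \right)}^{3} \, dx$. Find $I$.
$\frac{32}{9}$

Consider the simpler parametrised integral
$$J(a) = \int_{0}^{1} - 3 x^{a} \, dx = - \frac{3}{a + 1}.$$

Differentiating under the integral sign brings down a factor of $\ln x$:
$$\frac{dJ}{da} = \int_{0}^{1} - 3 x^{a} \log{\left(x \right)} \, dx = \frac{3}{\left(a + 1\right)^{2}}.$$

Repeating $3$ times in total — each differentiation brings down another $\ln x$ — gives
$$\frac{d^{3}J}{da^{3}} = \int_{0}^{1} - 3 x^{a} \log{\left(x \right)}^{3} \, dx = \frac{18}{\left(a + 1\right)^{4}},$$
and the integrand here is exactly the target integrand, so $I = \frac{18}{\left(a + 1\right)^{4}}$.

Setting $a = \frac{1}{2}$:
$$I = \frac{32}{9}.$$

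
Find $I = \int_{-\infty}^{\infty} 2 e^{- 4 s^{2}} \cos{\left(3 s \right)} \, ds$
$\frac{\sqrt{\pi}}{e^{\frac{9}{16}}}$

Treat the cosine frequency as a parameter and define $I(b) = \int_{-\infty}^{\infty} 2 e^{- 4 s^{2}} \cos{\left(b s \right)} \, ds$.

Differentiating under the integral sign,
$$I'(b) = \int_{-\infty}^{\infty} - 2 s e^{- 4 s^{2}} \sin{\left(b s \right)} \, ds.$$

Integrate $\int_{-\infty}^{\infty} s \sin(b s)\, e^{- 4 s^{2}}\, ds$ by parts with $u = \sin(b s)$ and $dv = s\, e^{- 4 s^{2}}\, ds$, giving $v = - \frac{e^{- 4 s^{2}}}{8}$. The boundary term vanishes and
$$\int_{-\infty}^{\infty} s \sin(b s)\, e^{- 4 s^{2}}\, ds = \frac{b}{8} \int_{-\infty}^{\infty} \cos(b s)\, e^{- 4 s^{2}}\, ds,$$
so $I'(b) = - \frac{b}{8}\, I(b)$.

This is a separable first-order ODE; solving with the initial condition $I(0) = \int_{-\infty}^{\infty} 2 e^{- 4 s^{2}}\,ds = \sqrt{\pi}$ gives
$$I(b) = \sqrt{\pi} e^{- \frac{b^{2}}{16}}.$$

Setting $b = 3$:
$$I = \frac{\sqrt{\pi}}{e^{\frac{9}{16}}}.$$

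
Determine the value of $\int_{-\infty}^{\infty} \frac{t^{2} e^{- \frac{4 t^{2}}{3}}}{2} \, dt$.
$\frac{3 \sqrt{3} \sqrt{\pi}}{32}$

Start from the elementary integral
$$J(a) = \int_{-\infty}^{\infty} \frac{e^{- a t^{2}}}{2} \, dt = \frac{\sqrt{\pi}}{2 \sqrt{a}}.$$

Differentiating under the integral sign brings down a factor of $(-t^2)$:
$$\frac{dJ}{da} = \int_{-\infty}^{\infty} - \frac{t^{2} e^{- a t^{2}}}{2} \, dt = - \frac{\sqrt{\pi}}{4 a^{\frac{3}{2}}}.$$

The integral on the left is $-I$, so $I = \frac{\sqrt{\pi}}{4 a^{\frac{3}{2}}}$.

Setting $a = \frac{4}{3}$:
$$I = \frac{3 \sqrt{3} \sqrt{\pi}}{32}.$$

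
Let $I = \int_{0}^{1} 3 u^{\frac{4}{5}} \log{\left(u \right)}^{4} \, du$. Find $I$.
$\frac{25000}{6561}$

Consider the simpler parametrised integral
$$J(a) = \int_{0}^{1} 3 u^{a} \, du = \frac{3}{a + 1}.$$

Differentiating under the integral sign brings down a factor of $\ln u$:
$$\frac{dJ}{da} = \int_{0}^{1} 3 u^{a} \log{\left(u \right)} \, du = - \frac{3}{\left(a + 1\right)^{2}}.$$

Repeating $4$ times in total — each differentiation brings down another $\ln u$ — gives
$$\frac{d^{4}J}{da^{4}} = \int_{0}^{1} 3 u^{a} \log{\left(u \right)}^{4} \, du = \frac{72}{\left(a + 1\right)^{5}},$$
and the integrand here is exactly the target integrand, so $I = \frac{72}{\left(a + 1\right)^{5}}$.

Setting $a = \frac{4}{5}$:
$$I = \frac{25000}{6561}.$$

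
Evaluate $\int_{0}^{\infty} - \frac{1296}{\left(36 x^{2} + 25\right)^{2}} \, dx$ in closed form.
$- \frac{54 \pi}{125}$

Recall the elementary integral
$$J(a) = \int_{0}^{\infty} - \frac{1}{a^{2} + x^{2}} \, dx = - \frac{\pi}{2 a}.$$

Differentiating under the integral sign with respect to $a$,
$$\frac{dJ}{da} = \int_{0}^{\infty} \frac{2 a}{\left(a^{2} + x^{2}\right)^{2}} \, dx = \frac{\pi}{2 a^{2}},$$
so $\int_{0}^{\infty} - \frac{1}{\left(a^{2} + x^{2}\right)^{2}} \, dx = - \frac{\pi}{4 a^{3}}$.

Setting $a = \frac{5}{6}$:
$$I = - \frac{54 \pi}{125}.$$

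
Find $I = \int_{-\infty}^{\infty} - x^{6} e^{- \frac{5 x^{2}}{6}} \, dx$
$- \frac{81 \sqrt{30} \sqrt{\pi}}{125}$

Start from the elementary integral
$$J(a) = \int_{-\infty}^{\infty} - e^{- a x^{2}} \, dx = - \frac{\sqrt{\pi}}{\sqrt{a}}.$$

Differentiating under the integral sign brings down a factor of $(-x^2)$:
$$\frac{dJ}{da} = \int_{-\infty}^{\infty} x^{2} e^{- a x^{2}} \, dx = \frac{\sqrt{\pi}}{2 a^{\frac{3}{2}}}.$$

Repeating $3$ times in total — each differentiation brings down another $(-x^2)$ — gives
$$\frac{d^{3}J}{da^{3}} = \int_{-\infty}^{\infty} x^{6} e^{- a x^{2}} \, dx = \frac{15 \sqrt{\pi}}{8 a^{\frac{7}{2}}},$$
and the integrand here is $(-1)^{3}$ times the target integrand, so $I = (-1)^{3}\,\frac{d^{3}J}{da^{3}} = - \frac{15 \sqrt{\pi}}{8 a^{\frac{7}{2}}}$.

Setting $a = \frac{5}{6}$:
$$I = - \frac{81 \sqrt{30} \sqrt{\pi}}{125}.$$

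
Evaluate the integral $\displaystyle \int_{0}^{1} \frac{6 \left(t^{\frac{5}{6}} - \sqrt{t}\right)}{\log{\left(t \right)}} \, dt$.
$- \log{\left(\frac{531441}{1771561} \right)}$

Introduce a parameter $a$ in the exponent: let $I(a) = \int_{0}^{1} \frac{6 \left(t^{\frac{5}{6}} - t^{a}\right)}{\log{\left(t \right)}} \, dt$.

Since $\dfrac{\partial}{\partial a}\,t^{a} = t^{a} \ln t$, the $\ln t$ in the denominator cancels and
$$\frac{dI}{da} = \int_{0}^{1} -6 t^{a} \, dt = -6 \left[\frac{t^{a+1}}{a+1}\right]_0^1 = - \frac{6}{a + 1}.$$

Integrating with respect to $a$ gives $I(a) = - \log{\left(\frac{46656 \left(a + 1\right)^{6}}{1771561} \right)} + C$.

At $a = \frac{5}{6}$ the integrand is identically $0$, so $I(\frac{5}{6}) = 0$. The closed form gives $0$, hence $C = 0$.

Setting $a = \frac{1}{2}$:
$$I = - \log{\left(\frac{531441}{1771561} \right)}.$$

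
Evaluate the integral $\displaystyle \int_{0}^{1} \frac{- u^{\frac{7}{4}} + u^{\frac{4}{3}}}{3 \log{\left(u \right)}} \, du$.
$\log{\left(\frac{66^{\frac{2}{3}} \sqrt[3]{7}}{33} \right)}$

Consider the one-parameter family: let $I(a) = \int_{0}^{1} \frac{- u^{\frac{7}{4}} + u^{a}}{3 \log{\left(u \right)}} \, du$.

Since $\dfrac{\partial}{\partial a}\,u^{a} = u^{a} \ln u$, the $\ln u$ in the denominator cancels and
$$\frac{dI}{da} = \int_{0}^{1} \frac{1}{3} u^{a} \, du = \frac{1}{3} \left[\frac{u^{a+1}}{a+1}\right]_0^1 = \frac{1}{3 \left(a + 1\right)}.$$

Integrating with respect to $a$ gives $I(a) = \log{\left(\frac{22^{\frac{2}{3}} \sqrt[3]{a + 1}}{11} \right)} + C$.

At $a = \frac{7}{4}$ the integrand is identically $0$, so $I(\frac{7}{4}) = 0$. The closed form gives $0$, hence $C = 0$.

Setting $a = \frac{4}{3}$:
$$I = \log{\left(\frac{66^{\frac{2}{3}} \sqrt[3]{7}}{33} \right)}.$$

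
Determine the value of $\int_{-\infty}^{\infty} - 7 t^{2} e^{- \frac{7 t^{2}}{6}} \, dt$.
$- \frac{3 \sqrt{42} \sqrt{\pi}}{7}$

Begin with the known integral
$$J(a) = \int_{-\infty}^{\infty} - 7 e^{- a t^{2}} \, dt = - \frac{7 \sqrt{\pi}}{\sqrt{a}}.$$

Differentiating under the integral sign brings down a factor of $(-t^2)$:
$$\frac{dJ}{da} = \int_{-\infty}^{\infty} 7 t^{2} e^{- a t^{2}} \, dt = \frac{7 \sqrt{\pi}}{2 a^{\frac{3}{2}}}.$$

The integral on the left is $-I$, so $I = - \frac{7 \sqrt{\pi}}{2 a^{\frac{3}{2}}}$.

Setting $a = \frac{7}{6}$:
$$I = - \frac{3 \sqrt{42} \sqrt{\pi}}{7}.$$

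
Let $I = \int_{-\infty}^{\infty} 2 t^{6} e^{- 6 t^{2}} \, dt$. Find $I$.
$\frac{5 \sqrt{6} \sqrt{\pi}}{1728}$

Consider the simpler parametrised integral
$$J(a) = \int_{-\infty}^{\infty} 2 e^{- a t^{2}} \, dt = \frac{2 \sqrt{\pi}}{\sqrt{a}}.$$

Differentiating under the integral sign brings down a factor of $(-t^2)$:
$$\frac{dJ}{da} = \int_{-\infty}^{\infty} - 2 t^{2} e^{- a t^{2}} \, dt = - \frac{\sqrt{\pi}}{a^{\frac{3}{2}}}.$$

Repeating $3$ times in total — each differentiation brings down another $(-t^2)$ — gives
$$\frac{d^{3}J}{da^{3}} = \int_{-\infty}^{\infty} - 2 t^{6} e^{- a t^{2}} \, dt = - \frac{15 \sqrt{\pi}}{4 a^{\frac{7}{2}}},$$
and the integrand here is $(-1)^{3}$ times the target integrand, so $I = (-1)^{3}\,\frac{d^{3}J}{da^{3}} = \frac{15 \sqrt{\pi}}{4 a^{\frac{7}{2}}}$.

Setting $a = 6$:
$$I = \frac{5 \sqrt{6} \sqrt{\pi}}{1728}.$$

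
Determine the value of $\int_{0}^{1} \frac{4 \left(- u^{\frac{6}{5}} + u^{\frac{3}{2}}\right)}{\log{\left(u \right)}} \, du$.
$\log{\left(\frac{390625}{234256} \right)}$

Consider the one-parameter family: let $I(a) = \int_{0}^{1} \frac{4 \left(- u^{\frac{6}{5}} + u^{a}\right)}{\log{\left(u \right)}} \, du$.

Since $\dfrac{\partial}{\partial a}\,u^{a} = u^{a} \ln u$, the $\ln u$ in the denominator cancels and
$$\frac{dI}{da} = \int_{0}^{1} 4 u^{a} \, du = 4 \left[\frac{u^{a+1}}{a+1}\right]_0^1 = \frac{4}{a + 1}.$$

Integrating with respect to $a$ gives $I(a) = \log{\left(\frac{625 \left(a + 1\right)^{4}}{14641} \right)} + C$.

At $a = \frac{6}{5}$ the integrand is identically $0$, so $I(\frac{6}{5}) = 0$. The closed form gives $0$, hence $C = 0$.

Setting $a = \frac{3}{2}$:
$$I = \log{\left(\frac{390625}{234256} \right)}.$$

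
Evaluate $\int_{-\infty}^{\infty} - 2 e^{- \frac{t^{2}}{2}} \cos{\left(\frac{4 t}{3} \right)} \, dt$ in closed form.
$- \frac{2 \sqrt{2} \sqrt{\pi}}{e^{\frac{8}{9}}}$

Let $b$ denote the cosine frequency and define $I(b) = \int_{-\infty}^{\infty} - 2 e^{- \frac{t^{2}}{2}} \cos{\left(b t \right)} \, dt$.

Differentiating under the integral sign,
$$I'(b) = \int_{-\infty}^{\infty} 2 t e^{- \frac{t^{2}}{2}} \sin{\left(b t \right)} \, dt.$$

Integrate $\int_{-\infty}^{\infty} t \sin(b t)\, e^{- \frac{t^{2}}{2}}\, dt$ by parts with $u = \sin(b t)$ and $dv = t\, e^{- \frac{t^{2}}{2}}\, dt$, giving $v = - e^{- \frac{t^{2}}{2}}$. The boundary term vanishes and
$$\int_{-\infty}^{\infty} t \sin(b t)\, e^{- \frac{t^{2}}{2}}\, dt = b \int_{-\infty}^{\infty} \cos(b t)\, e^{- \frac{t^{2}}{2}}\, dt,$$
so $I'(b) = - b\, I(b)$.

This is a separable first-order ODE; solving with the initial condition $I(0) = \int_{-\infty}^{\infty} - 2 e^{- \frac{t^{2}}{2}}\,dt = - 2 \sqrt{2} \sqrt{\pi}$ gives
$$I(b) = - 2 \sqrt{2} \sqrt{\pi} e^{- \frac{b^{2}}{2}}.$$

Setting $b = \frac{4}{3}$:
$$I = - \frac{2 \sqrt{2} \sqrt{\pi}}{e^{\frac{8}{9}}}.$$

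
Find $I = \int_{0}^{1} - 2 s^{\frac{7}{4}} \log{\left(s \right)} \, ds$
$\frac{32}{121}$

Consider the simpler parametrised integral
$$J(a) = \int_{0}^{1} - 2 s^{a} \, ds = - \frac{2}{a + 1}.$$

Differentiating under the integral sign brings down a factor of $\ln s$:
$$\frac{dJ}{da} = \int_{0}^{1} - 2 s^{a} \log{\left(s \right)} \, ds = \frac{2}{\left(a + 1\right)^{2}}.$$

The integral on the left is $I$, so $I = \frac{2}{\left(a + 1\right)^{2}}$.

Setting $a = \frac{7}{4}$:
$$I = \frac{32}{121}.$$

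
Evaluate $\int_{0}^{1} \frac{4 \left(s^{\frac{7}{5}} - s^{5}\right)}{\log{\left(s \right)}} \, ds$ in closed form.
$- \log{\left(\frac{625}{16} \right)}$

Introduce a parameter $a$ in the exponent: let $I(a) = \int_{0}^{1} \frac{4 \left(s^{\frac{7}{5}} - s^{a}\right)}{\log{\left(s \right)}} \, ds$.

Since $\dfrac{\partial}{\partial a}\,s^{a} = s^{a} \ln s$, the $\ln s$ in the denominator cancels and
$$\frac{dI}{da} = \int_{0}^{1} -4 s^{a} \, ds = -4 \left[\frac{s^{a+1}}{a+1}\right]_0^1 = - \frac{4}{a + 1}.$$

Integrating with respect to $a$ gives $I(a) = - \log{\left(\frac{625 \left(a + 1\right)^{4}}{20736} \right)} + C$.

At $a = \frac{7}{5}$ the integrand is identically $0$, so $I(\frac{7}{5}) = 0$. The closed form gives $0$, hence $C = 0$.

Setting $a = 5$:
$$I = - \log{\left(\frac{625}{16} \right)}.$$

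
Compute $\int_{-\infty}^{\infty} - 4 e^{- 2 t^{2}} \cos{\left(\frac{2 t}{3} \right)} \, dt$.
$- \frac{2 \sqrt{2} \sqrt{\pi}}{e^{\frac{1}{18}}}$

Let $b$ denote the cosine frequency and define $I(b) = \int_{-\infty}^{\infty} - 4 e^{- 2 t^{2}} \cos{\left(b t \right)} \, dt$.

Differentiating under the integral sign,
$$I'(b) = \int_{-\infty}^{\infty} 4 t e^{- 2 t^{2}} \sin{\left(b t \right)} \, dt.$$

Integrate $\int_{-\infty}^{\infty} t \sin(b t)\, e^{- 2 t^{2}}\, dt$ by parts with $u = \sin(b t)$ and $dv = t\, e^{- 2 t^{2}}\, dt$, giving $v = - \frac{e^{- 2 t^{2}}}{4}$. The boundary term vanishes and
$$\int_{-\infty}^{\infty} t \sin(b t)\, e^{- 2 t^{2}}\, dt = \frac{b}{4} \int_{-\infty}^{\infty} \cos(b t)\, e^{- 2 t^{2}}\, dt,$$
so $I'(b) = - \frac{b}{4}\, I(b)$.

This is a separable first-order ODE; solving with the initial condition $I(0) = \int_{-\infty}^{\infty} - 4 e^{- 2 t^{2}}\,dt = - 2 \sqrt{2} \sqrt{\pi}$ gives
$$I(b) = - 2 \sqrt{2} \sqrt{\pi} e^{- \frac{b^{2}}{8}}.$$

Setting $b = \frac{2}{3}$:
$$I = - \frac{2 \sqrt{2} \sqrt{\pi}}{e^{\frac{1}{18}}}.$$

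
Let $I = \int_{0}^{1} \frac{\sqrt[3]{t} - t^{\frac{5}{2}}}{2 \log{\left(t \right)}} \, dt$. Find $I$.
$\log{\left(\frac{2 \sqrt{42}}{21} \right)}$

Replace the exponent $\frac{1}{3}$ by a parameter $a$: let $I(a) = \int_{0}^{1} \frac{- t^{\frac{5}{2}} + t^{a}}{2 \log{\left(t \right)}} \, dt$.

Since $\dfrac{\partial}{\partial a}\,t^{a} = t^{a} \ln t$, the $\ln t$ in the denominator cancels and
$$\frac{dI}{da} = \int_{0}^{1} \frac{1}{2} t^{a} \, dt = \frac{1}{2} \left[\frac{t^{a+1}}{a+1}\right]_0^1 = \frac{1}{2 \left(a + 1\right)}.$$

Integrating with respect to $a$ gives $I(a) = \log{\left(\frac{\sqrt{14} \sqrt{a + 1}}{7} \right)} + C$.

At $a = \frac{5}{2}$ the integrand is identically $0$, so $I(\frac{5}{2}) = 0$. The closed form gives $0$, hence $C = 0$.

Setting $a = \frac{1}{3}$:
$$I = \log{\left(\frac{2 \sqrt{42}}{21} \right)}.$$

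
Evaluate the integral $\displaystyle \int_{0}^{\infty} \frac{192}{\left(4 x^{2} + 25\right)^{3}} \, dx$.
$\frac{18 \pi}{3125}$

Recall the elementary integral
$$J(a) = \int_{0}^{\infty} \frac{3}{a^{2} + x^{2}} \, dx = \frac{3 \pi}{2 a}.$$

Differentiating under the integral sign with respect to $a$,
$$\frac{dJ}{da} = \int_{0}^{\infty} - \frac{6 a}{\left(a^{2} + x^{2}\right)^{2}} \, dx = - \frac{3 \pi}{2 a^{2}},$$
so $\int_{0}^{\infty} \frac{3}{\left(a^{2} + x^{2}\right)^{2}} \, dx = \frac{3 \pi}{4 a^{3}}$.

Repeating — each differentiation of $1/(x^2+a^2)^j$ produces $-2ja/(x^2+a^2)^{j+1}$ — and dividing through by $-2ja$ at each step yields, after $2$ differentiations in total,
$$\int_{0}^{\infty} \frac{3}{\left(a^{2} + x^{2}\right)^{3}} \, dx = \frac{9 \pi}{16 a^{5}}.$$

Setting $a = \frac{5}{2}$:
$$I = \frac{18 \pi}{3125}.$$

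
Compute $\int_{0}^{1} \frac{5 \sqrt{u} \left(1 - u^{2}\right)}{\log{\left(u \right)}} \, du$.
$- \log{\left(\frac{16807}{243} \right)}$

Replace the exponent $\frac{5}{2}$ by a parameter $a$: let $I(a) = \int_{0}^{1} \frac{5 \left(\sqrt{u} - u^{a}\right)}{\log{\left(u \right)}} \, du$.

Since $\dfrac{\partial}{\partial a}\,u^{a} = u^{a} \ln u$, the $\ln u$ in the denominator cancels and
$$\frac{dI}{da} = \int_{0}^{1} -5 u^{a} \, du = -5 \left[\frac{u^{a+1}}{a+1}\right]_0^1 = - \frac{5}{a + 1}.$$

Integrating with respect to $a$ gives $I(a) = - \log{\left(\frac{32 \left(a + 1\right)^{5}}{243} \right)} + C$.

At $a = \frac{1}{2}$ the integrand is identically $0$, so $I(\frac{1}{2}) = 0$. The closed form gives $0$, hence $C = 0$.

Setting $a = \frac{5}{2}$:
$$I = - \log{\left(\frac{16807}{243} \right)}.$$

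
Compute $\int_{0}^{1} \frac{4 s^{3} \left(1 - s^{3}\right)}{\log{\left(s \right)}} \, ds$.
$- \log{\left(\frac{2401}{256} \right)}$

Introduce a parameter $a$ in the exponent: let $I(a) = \int_{0}^{1} \frac{4 \left(s^{3} - s^{a}\right)}{\log{\left(s \right)}} \, ds$.

Since $\dfrac{\partial}{\partial a}\,s^{a} = s^{a} \ln s$, the $\ln s$ in the denominator cancels and
$$\frac{dI}{da} = \int_{0}^{1} -4 s^{a} \, ds = -4 \left[\frac{s^{a+1}}{a+1}\right]_0^1 = - \frac{4}{a + 1}.$$

Integrating with respect to $a$ gives $I(a) = - \log{\left(\frac{\left(a + 1\right)^{4}}{256} \right)} + C$.

At $a = 3$ the integrand is identically $0$, so $I(3) = 0$. The closed form gives $0$, hence $C = 0$.

Setting $a = 6$:
$$I = - \log{\left(\frac{2401}{256} \right)}.$$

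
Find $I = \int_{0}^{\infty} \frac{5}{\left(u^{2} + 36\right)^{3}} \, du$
$\frac{5 \pi}{41472}$

Begin with the known result
$$J(a) = \int_{0}^{\infty} \frac{5}{a^{2} + u^{2}} \, du = \frac{5 \pi}{2 a}.$$

Differentiating under the integral sign with respect to $a$,
$$\frac{dJ}{da} = \int_{0}^{\infty} - \frac{10 a}{\left(a^{2} + u^{2}\right)^{2}} \, du = - \frac{5 \pi}{2 a^{2}},$$
so $\int_{0}^{\infty} \frac{5}{\left(a^{2} + u^{2}\right)^{2}} \, du = \frac{5 \pi}{4 a^{3}}$.

Repeating — each differentiation of $1/(u^2+a^2)^j$ produces $-2ja/(u^2+a^2)^{j+1}$ — and dividing through by $-2ja$ at each step yields, after $2$ differentiations in total,
$$\int_{0}^{\infty} \frac{5}{\left(a^{2} + u^{2}\right)^{3}} \, du = \frac{15 \pi}{16 a^{5}}.$$

Setting $a = 6$:
$$I = \frac{5 \pi}{41472}.$$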